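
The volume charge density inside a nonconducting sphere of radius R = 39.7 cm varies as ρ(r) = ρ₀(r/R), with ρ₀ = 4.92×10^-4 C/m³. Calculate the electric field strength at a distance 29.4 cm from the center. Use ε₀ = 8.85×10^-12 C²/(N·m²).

E = 3.03e6 N/C

Use a concentric Gaussian sphere at r = 29.4 cm (r < R).
Integrate the density: Q_enc = 4π ∫₀^r ρ₀(r'/R)^1 r'² dr' = 4πρ₀ r^4/(4·R) = 2.909×10^-5 C.
Gauss's law: E·4πr² = Q_enc/ε₀.
E = |Q_enc|/(4πε₀r²) = (2.909×10^-5)/(4π·8.85×10^-12·(0.294)²) = 3.03×10^6 N/C.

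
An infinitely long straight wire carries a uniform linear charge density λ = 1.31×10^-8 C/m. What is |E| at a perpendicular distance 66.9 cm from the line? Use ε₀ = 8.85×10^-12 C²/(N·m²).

E ≈ 352 N/C

Choose a coaxial cylinder of radius r = 66.9 cm (arbitrary length L) as the Gaussian surface.
Q_enc = λL, so λ_enc = 1.31×10^-8 C/m.
Applying ∮E·dA = Q_enc/ε₀ with the end caps contributing no flux:
E = |λ_enc|/(2πε₀r) = (1.31×10^-8)/(2π·8.85×10^-12·0.669) = 352 N/C.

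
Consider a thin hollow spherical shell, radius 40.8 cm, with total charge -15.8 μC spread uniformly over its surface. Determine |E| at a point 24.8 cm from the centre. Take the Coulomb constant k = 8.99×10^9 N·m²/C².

E = 0

Take a concentric spherical Gaussian surface of radius r = 24.8 cm (inside the shell, r < 40.8 cm).
No charge lies within this surface, so Q_enc = 0 and Gauss's law gives E·4πr² = 0 ⇒ E = 0.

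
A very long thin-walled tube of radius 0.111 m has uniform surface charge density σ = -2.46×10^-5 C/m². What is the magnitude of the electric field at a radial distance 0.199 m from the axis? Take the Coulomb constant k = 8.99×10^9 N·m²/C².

E ≈ 1.55×10^6 N/C

Coaxial Gaussian cylinder, radius r = 0.199 m, length L (r > 0.111 m).
The whole shell is enclosed: λ_enc = σ·2πR = (-2.46e-5)·2π·(0.111) = -1.716×10^-5 C/m.
Gauss's law: E·2πrL = λ_enc L/ε₀.
E = 2k|λ_enc|/r = 2(8.99×10^9)(1.716×10^-5)/(0.199) = 1.55×10^6 N/C.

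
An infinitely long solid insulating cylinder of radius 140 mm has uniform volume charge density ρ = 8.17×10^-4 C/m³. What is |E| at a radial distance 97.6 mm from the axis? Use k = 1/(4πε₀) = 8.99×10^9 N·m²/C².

E ≈ 4.50×10^6 N/C

Coaxial Gaussian cylinder, radius r = 97.6 mm, length L (r < R).
Enclosed charge per unit length: λ_enc = ρ·πr² = (8.17×10^-4)π(0.0976)² = 2.445e-5 C/m.
Applying ∮E·dA = Q_enc/ε₀ with the end caps contributing no flux:
E = 2k|λ_enc|/r = 2(8.99×10^9)(2.445e-5)/(0.0976) = 4.50e6 N/C.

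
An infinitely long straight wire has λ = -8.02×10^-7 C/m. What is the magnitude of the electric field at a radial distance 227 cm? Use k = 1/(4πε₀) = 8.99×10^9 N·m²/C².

|E| = 6.35e3 N/C

By cylindrical symmetry E is radial; use a coaxial Gaussian cylinder of radius 227 cm and length L.
Q_enc = λL, so λ_enc = -8.02×10^-7 C/m.
Applying ∮E·dA = Q_enc/ε₀ with the end caps contributing no flux:
E = 2k|λ_enc|/r = 2(8.99×10^9)(8.02×10^-7)/(2.27) = 6.35×10^3 N/C.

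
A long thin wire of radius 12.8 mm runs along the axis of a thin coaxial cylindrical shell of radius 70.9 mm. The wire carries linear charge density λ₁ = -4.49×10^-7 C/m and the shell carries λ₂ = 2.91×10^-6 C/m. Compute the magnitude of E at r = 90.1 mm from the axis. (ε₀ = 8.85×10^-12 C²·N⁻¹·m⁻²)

4.91×10^5 V/m

By cylindrical symmetry E is radial; use a coaxial Gaussian cylinder of radius 90.1 mm and length L (r > 70.9 mm, enclosing both).
λ_enc = λ₁ + λ₂ = (-4.49×10^-7) + (2.91×10^-6) = 2.461×10^-6 C/m.
Applying ∮E·dA = Q_enc/ε₀ with the end caps contributing no flux:
E = |λ_enc|/(2πε₀r) = (2.461×10^-6)/(2π·8.85×10^-12·0.0901) = 4.91×10^5 N/C.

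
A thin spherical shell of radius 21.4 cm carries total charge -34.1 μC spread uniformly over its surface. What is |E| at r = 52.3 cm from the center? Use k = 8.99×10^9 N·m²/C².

By spherical symmetry E is radial; choose a Gaussian sphere of radius r = 52.3 cm (r > 21.4 cm).
The entire shell is enclosed: Q_enc = -3.41e-5 C.
Since E is radial and uniform over the Gaussian sphere, Φ = E·4πr² = Q_enc/ε₀.
E = k|Q_enc|/r² = (8.99×10^9)(3.41×10^-5)/(0.523)² = 1.12×10^6 N/C.

|E| = 1.12×10^6 N/C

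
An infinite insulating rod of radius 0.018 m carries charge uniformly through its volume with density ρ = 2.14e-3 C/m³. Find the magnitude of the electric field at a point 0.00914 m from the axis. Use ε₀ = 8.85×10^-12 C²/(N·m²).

Choose a coaxial cylinder of radius r = 0.00914 m (arbitrary length L) as the Gaussian surface (r < R).
Charge inside radius r per length L is ρ·πr²·L, so λ_enc = ρπr² = 5.616×10^-7 C/m.
Gauss's law: E·2πrL = λ_enc L/ε₀.
E = |λ_enc|/(2πε₀r) = (5.616×10^-7)/(2π·8.85×10^-12·0.00914) = 1.11e6 N/C.

E = 1.11×10^6 N/C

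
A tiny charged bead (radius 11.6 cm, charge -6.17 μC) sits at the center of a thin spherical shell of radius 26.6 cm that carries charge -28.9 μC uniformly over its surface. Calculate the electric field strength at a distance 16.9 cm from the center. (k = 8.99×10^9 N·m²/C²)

By spherical symmetry E is radial; choose a Gaussian sphere of radius r = 16.9 cm (between the bodies, 11.6 cm < r < 26.6 cm).
The shell at 26.6 cm lies outside the Gaussian surface, so Q_enc = -6.17 μC = -6.17×10^-6 C.
Since E is radial and uniform over the Gaussian sphere, Φ = E·4πr² = Q_enc/ε₀.
E = k|Q_enc|/r² = (8.99×10^9)(6.17×10^-6)/(0.169)² = 1.94e6 N/C.

1.94e6 N/C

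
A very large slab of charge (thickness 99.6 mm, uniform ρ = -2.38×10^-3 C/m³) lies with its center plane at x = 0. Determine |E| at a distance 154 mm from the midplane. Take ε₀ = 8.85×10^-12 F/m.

E ≈ 1.34×10^7 N/C

The point |x| = 154 mm lies outside the slab (half-thickness 0.0498 m). A symmetric pillbox spanning the full slab encloses Q_enc = ρ·d·A.
Flux = 2EA ⇒ E = |ρ|d/(2ε₀), independent of distance outside.
E = (2.38e-3)(0.0996)/(2·8.85×10^-12) = 1.34×10^7 N/C.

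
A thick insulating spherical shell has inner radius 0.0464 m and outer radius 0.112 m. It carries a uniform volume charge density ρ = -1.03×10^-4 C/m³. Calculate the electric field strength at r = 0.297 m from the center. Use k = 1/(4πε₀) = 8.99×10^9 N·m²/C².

E = 5.74×10^4 N/C

Use a concentric Gaussian sphere at r = 0.297 m (r > 0.112 m, enclosing the whole shell).
Q_enc = ρ·(4π/3)(b³ − a³) = (-1.03×10^-4)·(4π/3)·((0.112)³ − (0.0464)³) = -5.63×10^-7 C.
Applying ∮E·dA = Q_enc/ε₀ with Φ = E(4πr²):
E = k|Q_enc|/r² = (8.99×10^9)(5.63×10^-7)/(0.297)² = 5.74×10^4 N/C.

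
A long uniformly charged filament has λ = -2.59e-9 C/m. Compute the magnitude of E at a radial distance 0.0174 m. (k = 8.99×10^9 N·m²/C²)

|E| = 2.68e3 N/C

Coaxial Gaussian cylinder, radius r = 0.0174 m, length L.
Q_enc = λL, so λ_enc = -2.59×10^-9 C/m.
Gauss's law: E·2πrL = λ_enc L/ε₀.
E = 2k|λ_enc|/r = 2(8.99×10^9)(2.59×10^-9)/(0.0174) = 2.68×10^3 N/C.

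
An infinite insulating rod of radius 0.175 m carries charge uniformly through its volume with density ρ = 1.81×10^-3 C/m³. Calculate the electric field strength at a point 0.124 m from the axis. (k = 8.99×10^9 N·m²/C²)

1.27×10^7 V/m

Coaxial Gaussian cylinder, radius r = 0.124 m, length L (r < R).
Enclosed charge per unit length: λ_enc = ρ·πr² = (1.81×10^-3)π(0.124)² = 8.743e-5 C/m.
Since E is radial and uniform over the curved surface, Φ = E·2πrL = Q_enc/ε₀ = λ_enc L/ε₀.
E = 2k|λ_enc|/r = 2(8.99×10^9)(8.743×10^-5)/(0.124) = 1.27e7 N/C.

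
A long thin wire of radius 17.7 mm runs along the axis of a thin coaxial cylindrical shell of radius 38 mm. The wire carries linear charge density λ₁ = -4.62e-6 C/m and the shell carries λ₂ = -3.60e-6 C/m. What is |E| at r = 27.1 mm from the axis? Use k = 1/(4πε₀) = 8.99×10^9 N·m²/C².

|E| = 3.07×10^6 V/m

Coaxial Gaussian cylinder, radius r = 27.1 mm, length L (between the conductors, 17.7 mm < r < 38 mm).
Only the inner wire is enclosed; the outer shell contributes nothing inside itself. λ_enc = λ₁ = -4.62×10^-6 C/m.
Gauss's law: E·2πrL = λ_enc L/ε₀.
E = 2k|λ_enc|/r = 2(8.99×10^9)(4.62×10^-6)/(0.0271) = 3.07e6 N/C.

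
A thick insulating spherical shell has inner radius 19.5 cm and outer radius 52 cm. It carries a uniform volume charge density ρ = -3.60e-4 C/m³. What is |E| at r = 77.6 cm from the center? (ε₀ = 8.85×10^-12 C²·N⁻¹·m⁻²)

Take a concentric spherical Gaussian surface of radius r = 77.6 cm (r > 52 cm, enclosing the whole shell).
Q_enc = ρ·(4π/3)(b³ − a³) = (-3.60×10^-4)·(4π/3)·((0.52)³ − (0.195)³) = -2.009×10^-4 C.
Since E is radial and uniform over the Gaussian sphere, Φ = E·4πr² = Q_enc/ε₀.
E = |Q_enc|/(4πε₀r²) = (2.009×10^-4)/(4π·8.85×10^-12·(0.776)²) = 3.00e6 N/C.

E = 3.00×10^6 V/m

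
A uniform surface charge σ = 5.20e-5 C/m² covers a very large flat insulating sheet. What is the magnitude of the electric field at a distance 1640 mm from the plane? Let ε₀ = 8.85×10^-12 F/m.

2.94e6 N/C

By planar symmetry E is perpendicular to the sheet and uniform; use a Gaussian pillbox with flat faces of area A on each side of the sheet.
Flux Φ = 2EA and Q_enc = σA, so 2EA = σA/ε₀ ⇒ E = |σ|/(2ε₀), independent of distance.
E = |σ|/(2ε₀) = (5.20×10^-5)/(2·8.85×10^-12) = 2.94×10^6 N/C.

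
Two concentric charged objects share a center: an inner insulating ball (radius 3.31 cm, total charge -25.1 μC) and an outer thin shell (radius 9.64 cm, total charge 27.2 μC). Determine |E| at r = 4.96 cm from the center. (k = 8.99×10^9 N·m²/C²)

9.17×10^7 V/m

By spherical symmetry E is radial; choose a Gaussian sphere of radius r = 4.96 cm (between the bodies, 3.31 cm < r < 9.64 cm).
The shell at 9.64 cm lies outside the Gaussian surface, so Q_enc = -25.1 μC = -2.51×10^-5 C.
Applying ∮E·dA = Q_enc/ε₀ with Φ = E(4πr²):
E = k|Q_enc|/r² = (8.99×10^9)(2.51×10^-5)/(0.0496)² = 9.17×10^7 N/C.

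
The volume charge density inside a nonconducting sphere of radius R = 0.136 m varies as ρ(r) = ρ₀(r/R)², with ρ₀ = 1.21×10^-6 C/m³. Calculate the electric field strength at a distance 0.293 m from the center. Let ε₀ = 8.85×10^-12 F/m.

Symmetry ⇒ E = E(r) r̂. Gaussian sphere of radius r = 0.293 m (r > R, all charge enclosed).
Q_enc = 4π ∫₀^R ρ₀(r'/R)^2 r'² dr' = 4πρ₀R³/5 = 7.65e-9 C.
Gauss's law: E·4πr² = Q_enc/ε₀.
E = |Q_enc|/(4πε₀r²) = (7.65e-9)/(4π·8.85×10^-12·(0.293)²) = 801 N/C.

|E| = 801 V/m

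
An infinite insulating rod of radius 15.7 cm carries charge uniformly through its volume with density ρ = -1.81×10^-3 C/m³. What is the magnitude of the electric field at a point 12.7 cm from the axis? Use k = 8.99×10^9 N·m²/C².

1.30×10^7 N/C

Coaxial Gaussian cylinder, radius r = 12.7 cm, length L (r < R).
Enclosed charge per unit length: λ_enc = ρ·πr² = (-1.81×10^-3)π(0.127)² = -9.171×10^-5 C/m.
Since E is radial and uniform over the curved surface, Φ = E·2πrL = Q_enc/ε₀ = λ_enc L/ε₀.
E = 2k|λ_enc|/r = 2(8.99×10^9)(9.171×10^-5)/(0.127) = 1.30×10^7 N/C.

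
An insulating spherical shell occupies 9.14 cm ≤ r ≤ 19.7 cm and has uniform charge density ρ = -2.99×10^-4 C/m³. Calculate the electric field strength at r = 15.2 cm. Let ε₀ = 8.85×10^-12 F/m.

Symmetry ⇒ E = E(r) r̂. Gaussian sphere of radius r = 15.2 cm (within the shell material, 9.14 cm < r < 19.7 cm).
Only the shell between 9.14 cm and r is enclosed: Q_enc = ρ·(4π/3)(r³ − a³) = (-2.99×10^-4)·(4π/3)·((0.152)³ − (0.0914)³) = -3.442×10^-6 C.
By Gauss's law, ∮E·dA = E·4πr² = Q_enc/ε₀.
E = |Q_enc|/(4πε₀r²) = (3.442×10^-6)/(4π·8.85×10^-12·(0.152)²) = 1.34×10^6 N/C.

E ≈ 1.34×10^6 N/C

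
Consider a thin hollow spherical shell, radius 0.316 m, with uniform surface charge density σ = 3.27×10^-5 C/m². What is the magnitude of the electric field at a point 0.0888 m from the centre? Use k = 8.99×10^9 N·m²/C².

E = 0

Take a concentric spherical Gaussian surface of radius r = 0.0888 m (inside the shell, r < 0.316 m).
No charge lies within this surface, so Q_enc = 0 and Gauss's law gives E·4πr² = 0 ⇒ E = 0.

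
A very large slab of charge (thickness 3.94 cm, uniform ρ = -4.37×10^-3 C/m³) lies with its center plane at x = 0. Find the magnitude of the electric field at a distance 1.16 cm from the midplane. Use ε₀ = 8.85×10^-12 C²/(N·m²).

E = 5.73×10^6 N/C

By symmetry E is perpendicular to the slab. A Gaussian pillbox from −1.16 cm to +1.16 cm (face area A) lies entirely within the slab.
Q_enc = ρ·(2x)·A and flux = 2EA, so 2EA = 2ρxA/ε₀ ⇒ E = |ρ|x/ε₀.
E = (4.37e-3)(0.0116)/(8.85×10^-12) = 5.73×10^6 N/C.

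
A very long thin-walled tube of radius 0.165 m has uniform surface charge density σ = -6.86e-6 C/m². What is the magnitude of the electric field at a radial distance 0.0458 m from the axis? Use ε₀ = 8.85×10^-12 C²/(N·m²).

E = 0

Choose a coaxial cylinder of radius r = 0.0458 m (arbitrary length L) as the Gaussian surface (r < 0.165 m, inside the shell).
All the surface charge lies outside this cylinder: Q_enc = 0, hence E = 0.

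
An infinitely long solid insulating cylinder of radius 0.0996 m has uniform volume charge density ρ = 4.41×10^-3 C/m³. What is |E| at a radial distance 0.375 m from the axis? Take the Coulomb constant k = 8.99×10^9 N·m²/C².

E = 6.59×10^6 N/C

Take a coaxial cylindrical Gaussian surface of radius r = 0.375 m and length L (r > 0.0996 m, full cross-section enclosed).
λ_enc = ρ·πR² = (4.41e-3)π(0.0996)² = 1.374×10^-4 C/m.
Since E is radial and uniform over the curved surface, Φ = E·2πrL = Q_enc/ε₀ = λ_enc L/ε₀.
E = 2k|λ_enc|/r = 2(8.99×10^9)(1.374×10^-4)/(0.375) = 6.59×10^6 N/C.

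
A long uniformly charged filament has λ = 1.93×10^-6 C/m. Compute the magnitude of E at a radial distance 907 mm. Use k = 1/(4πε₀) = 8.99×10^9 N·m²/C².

Take a coaxial cylindrical Gaussian surface of radius r = 907 mm and length L.
Q_enc = λL, so λ_enc = 1.93×10^-6 C/m.
Applying ∮E·dA = Q_enc/ε₀ with the end caps contributing no flux:
E = 2k|λ_enc|/r = 2(8.99×10^9)(1.93e-6)/(0.907) = 3.83×10^4 N/C.

|E| = 3.83×10^4 N/C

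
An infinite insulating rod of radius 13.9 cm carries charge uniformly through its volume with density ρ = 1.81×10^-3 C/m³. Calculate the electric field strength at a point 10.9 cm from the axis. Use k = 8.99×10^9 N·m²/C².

|E| = 1.11×10^7 N/C

Take a coaxial cylindrical Gaussian surface of radius r = 10.9 cm and length L (r < R).
Enclosed charge per unit length: λ_enc = ρ·πr² = (1.81e-3)π(0.109)² = 6.756e-5 C/m.
By Gauss's law (flux through the curved wall only), E·2πrL = λ_enc L/ε₀.
E = 2k|λ_enc|/r = 2(8.99×10^9)(6.756e-5)/(0.109) = 1.11×10^7 N/C.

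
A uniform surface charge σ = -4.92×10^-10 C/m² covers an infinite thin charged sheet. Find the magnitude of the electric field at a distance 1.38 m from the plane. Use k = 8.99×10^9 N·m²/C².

27.8 N/C

Choose a cylindrical pillbox piercing the sheet, end faces (area A) parallel to it.
Only the two end caps contribute flux: Φ = 2EA. With Q_enc = σA, Gauss's law gives E = |σ|/(2ε₀).
E = 2πk|σ| = 2π(8.99×10^9)(4.92×10^-10) = 27.8 N/C.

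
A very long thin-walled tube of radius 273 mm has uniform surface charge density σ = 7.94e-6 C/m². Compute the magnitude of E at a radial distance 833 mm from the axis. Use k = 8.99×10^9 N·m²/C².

Take a coaxial cylindrical Gaussian surface of radius r = 833 mm and length L (r > 273 mm).
The whole shell is enclosed: λ_enc = σ·2πR = (7.94e-6)·2π·(0.273) = 1.362e-5 C/m.
Applying ∮E·dA = Q_enc/ε₀ with the end caps contributing no flux:
E = 2k|λ_enc|/r = 2(8.99×10^9)(1.362×10^-5)/(0.833) = 2.94×10^5 N/C.

|E| ≈ 2.94×10^5 N/C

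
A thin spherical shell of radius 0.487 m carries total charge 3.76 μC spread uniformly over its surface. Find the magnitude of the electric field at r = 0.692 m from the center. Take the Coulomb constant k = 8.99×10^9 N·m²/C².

|E| ≈ 7.06×10^4 N/C

Take a concentric spherical Gaussian surface of radius r = 0.692 m (r > 0.487 m).
The entire shell is enclosed: Q_enc = 3.76×10^-6 C.
Gauss's law: E·4πr² = Q_enc/ε₀.
E = k|Q_enc|/r² = (8.99×10^9)(3.76×10^-6)/(0.692)² = 7.06×10^4 N/C.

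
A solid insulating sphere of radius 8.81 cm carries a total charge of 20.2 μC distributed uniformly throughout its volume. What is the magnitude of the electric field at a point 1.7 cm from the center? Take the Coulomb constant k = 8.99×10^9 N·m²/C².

E ≈ 4.51e6 V/m

Take a concentric spherical Gaussian surface of radius r = 1.7 cm (r < R).
Only the charge within r is enclosed: Q_enc = Q·(r/R)³ = (20.2 μC)·(1.7 cm/8.81 cm)³ = 1.451e-7 C.
By Gauss's law, ∮E·dA = E·4πr² = Q_enc/ε₀.
E = k|Q_enc|/r² = (8.99×10^9)(1.451×10^-7)/(0.017)² = 4.51×10^6 N/C.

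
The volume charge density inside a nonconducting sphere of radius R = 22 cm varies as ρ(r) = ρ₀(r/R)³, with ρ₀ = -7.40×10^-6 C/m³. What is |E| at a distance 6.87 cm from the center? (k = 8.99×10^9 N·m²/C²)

|E| = 291 N/C

Use a concentric Gaussian sphere at r = 6.87 cm (r < R).
Q_enc = ∫₀^r ρ(r')·4πr'² dr' = (4πρ₀/R³) ∫₀^r r'^5 dr' = 4πρ₀ r^6/(6·R³) = -1.53×10^-10 C.
Gauss's law: E·4πr² = Q_enc/ε₀.
E = k|Q_enc|/r² = (8.99×10^9)(1.53×10^-10)/(0.0687)² = 291 N/C.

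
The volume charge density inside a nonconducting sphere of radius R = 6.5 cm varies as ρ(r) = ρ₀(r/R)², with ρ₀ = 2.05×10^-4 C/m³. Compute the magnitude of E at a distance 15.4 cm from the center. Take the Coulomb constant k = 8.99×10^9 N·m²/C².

5.36e4 V/m

Take a concentric spherical Gaussian surface of radius r = 15.4 cm (r > R, all charge enclosed).
Q_enc = 4π ∫₀^R ρ₀(r'/R)^2 r'² dr' = 4πρ₀R³/5 = 1.415×10^-7 C.
Gauss's law: E·4πr² = Q_enc/ε₀.
E = k|Q_enc|/r² = (8.99×10^9)(1.415e-7)/(0.154)² = 5.36×10^4 N/C.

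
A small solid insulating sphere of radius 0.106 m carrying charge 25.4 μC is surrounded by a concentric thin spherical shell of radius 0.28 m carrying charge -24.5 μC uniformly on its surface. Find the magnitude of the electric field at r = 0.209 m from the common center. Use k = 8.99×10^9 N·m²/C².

Take a concentric spherical Gaussian surface of radius r = 0.209 m (between the bodies, 0.106 m < r < 0.28 m).
Only the inner charge is enclosed; the outer shell contributes nothing inside itself. Q_enc = 25.4 μC = 2.54×10^-5 C.
Gauss's law: E·4πr² = Q_enc/ε₀.
E = k|Q_enc|/r² = (8.99×10^9)(2.54e-5)/(0.209)² = 5.23×10^6 N/C.

E ≈ 5.23e6 N/C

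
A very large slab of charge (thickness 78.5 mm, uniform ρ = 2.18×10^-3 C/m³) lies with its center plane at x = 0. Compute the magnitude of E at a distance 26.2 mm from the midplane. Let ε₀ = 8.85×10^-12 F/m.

By symmetry E is perpendicular to the slab. A Gaussian pillbox from −26.2 mm to +26.2 mm (face area A) lies entirely within the slab.
Q_enc = ρ·(2x)·A and flux = 2EA, so 2EA = 2ρxA/ε₀ ⇒ E = |ρ|x/ε₀.
E = (2.18×10^-3)(0.0262)/(8.85×10^-12) = 6.45e6 N/C.

|E| ≈ 6.45e6 N/C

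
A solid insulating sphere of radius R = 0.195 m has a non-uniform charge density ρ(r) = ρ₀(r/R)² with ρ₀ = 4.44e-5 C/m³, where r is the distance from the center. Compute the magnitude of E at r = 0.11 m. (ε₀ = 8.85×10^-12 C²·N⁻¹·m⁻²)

By spherical symmetry E is radial; choose a Gaussian sphere of radius r = 0.11 m (r < R).
Q_enc = ∫₀^r ρ(r')·4πr'² dr' = (4πρ₀/R²) ∫₀^r r'^4 dr' = 4πρ₀ r^5/(5·R²) = 4.726×10^-8 C.
By Gauss's law, ∮E·dA = E·4πr² = Q_enc/ε₀.
E = |Q_enc|/(4πε₀r²) = (4.726e-8)/(4π·8.85×10^-12·(0.11)²) = 3.51×10^4 N/C.

E ≈ 3.51×10^4 V/m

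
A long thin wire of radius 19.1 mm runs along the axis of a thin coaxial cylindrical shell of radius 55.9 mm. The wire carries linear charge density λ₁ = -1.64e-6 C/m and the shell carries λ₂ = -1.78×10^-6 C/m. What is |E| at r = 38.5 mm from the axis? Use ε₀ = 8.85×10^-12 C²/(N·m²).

|E| ≈ 7.66×10^5 V/m

Choose a coaxial cylinder of radius r = 38.5 mm (arbitrary length L) as the Gaussian surface (between the conductors, 19.1 mm < r < 55.9 mm).
The shell at 55.9 mm lies outside the Gaussian surface, so λ_enc = λ₁ = -1.64×10^-6 C/m.
By Gauss's law (flux through the curved wall only), E·2πrL = λ_enc L/ε₀.
E = |λ_enc|/(2πε₀r) = (1.64×10^-6)/(2π·8.85×10^-12·0.0385) = 7.66×10^5 N/C.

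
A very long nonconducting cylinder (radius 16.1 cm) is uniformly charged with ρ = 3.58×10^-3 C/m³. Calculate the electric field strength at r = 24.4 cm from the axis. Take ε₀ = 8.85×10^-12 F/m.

Coaxial Gaussian cylinder, radius r = 24.4 cm, length L (r > 16.1 cm, full cross-section enclosed).
λ_enc = ρ·πR² = (3.58×10^-3)π(0.161)² = 2.915e-4 C/m.
By Gauss's law (flux through the curved wall only), E·2πrL = λ_enc L/ε₀.
E = |λ_enc|/(2πε₀r) = (2.915e-4)/(2π·8.85×10^-12·0.244) = 2.15e7 N/C.

E ≈ 2.15×10^7 V/m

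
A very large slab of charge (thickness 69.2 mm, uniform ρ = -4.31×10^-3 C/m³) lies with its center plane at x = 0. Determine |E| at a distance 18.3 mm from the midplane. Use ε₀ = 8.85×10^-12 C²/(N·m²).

By symmetry E is perpendicular to the slab. A Gaussian pillbox from −18.3 mm to +18.3 mm (face area A) lies entirely within the slab.
Q_enc = ρ·(2x)·A and flux = 2EA, so 2EA = 2ρxA/ε₀ ⇒ E = |ρ|x/ε₀.
E = (4.31×10^-3)(0.0183)/(8.85×10^-12) = 8.91e6 N/C.

E = 8.91×10^6 N/C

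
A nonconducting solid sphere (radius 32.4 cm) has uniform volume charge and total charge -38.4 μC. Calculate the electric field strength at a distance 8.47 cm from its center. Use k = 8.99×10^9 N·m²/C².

|E| ≈ 8.60e5 N/C

Use a concentric Gaussian sphere at r = 8.47 cm (r < R).
Only the charge within r is enclosed: Q_enc = Q·(r/R)³ = (-38.4 μC)·(8.47 cm/32.4 cm)³ = -6.86×10^-7 C.
By Gauss's law, ∮E·dA = E·4πr² = Q_enc/ε₀.
E = k|Q_enc|/r² = (8.99×10^9)(6.86e-7)/(0.0847)² = 8.60e5 N/C.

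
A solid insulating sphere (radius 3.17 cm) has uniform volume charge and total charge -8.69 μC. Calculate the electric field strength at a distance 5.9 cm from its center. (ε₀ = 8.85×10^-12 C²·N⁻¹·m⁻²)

E = 2.24e7 N/C

Take a concentric spherical Gaussian surface of radius r = 5.9 cm (r > R, so the entire charge is enclosed).
Q_enc = -8.69 μC = -8.69×10^-6 C.
By Gauss's law, ∮E·dA = E·4πr² = Q_enc/ε₀.
E = |Q_enc|/(4πε₀r²) = (8.69×10^-6)/(4π·8.85×10^-12·(0.059)²) = 2.24×10^7 N/C.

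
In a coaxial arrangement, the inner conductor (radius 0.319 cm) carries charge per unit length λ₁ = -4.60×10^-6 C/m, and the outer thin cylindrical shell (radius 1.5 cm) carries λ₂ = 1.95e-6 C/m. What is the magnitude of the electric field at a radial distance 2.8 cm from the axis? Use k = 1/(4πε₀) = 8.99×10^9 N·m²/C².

By cylindrical symmetry E is radial; use a coaxial Gaussian cylinder of radius 2.8 cm and length L (r > 1.5 cm, enclosing both).
λ_enc = λ₁ + λ₂ = (-4.60×10^-6) + (1.95×10^-6) = -2.65e-6 C/m.
Since E is radial and uniform over the curved surface, Φ = E·2πrL = Q_enc/ε₀ = λ_enc L/ε₀.
E = 2k|λ_enc|/r = 2(8.99×10^9)(2.65×10^-6)/(0.028) = 1.70×10^6 N/C.

|E| ≈ 1.70×10^6 V/m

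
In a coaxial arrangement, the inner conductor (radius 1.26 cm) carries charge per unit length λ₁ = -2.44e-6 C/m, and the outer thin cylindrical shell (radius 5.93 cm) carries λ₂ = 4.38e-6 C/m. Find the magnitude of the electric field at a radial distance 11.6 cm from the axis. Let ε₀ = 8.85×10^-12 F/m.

E = 3.01×10^5 N/C

By cylindrical symmetry E is radial; use a coaxial Gaussian cylinder of radius 11.6 cm and length L (r > 5.93 cm, enclosing both).
λ_enc = λ₁ + λ₂ = (-2.44e-6) + (4.38×10^-6) = 1.94×10^-6 C/m.
Gauss's law: E·2πrL = λ_enc L/ε₀.
E = |λ_enc|/(2πε₀r) = (1.94×10^-6)/(2π·8.85×10^-12·0.116) = 3.01×10^5 N/C.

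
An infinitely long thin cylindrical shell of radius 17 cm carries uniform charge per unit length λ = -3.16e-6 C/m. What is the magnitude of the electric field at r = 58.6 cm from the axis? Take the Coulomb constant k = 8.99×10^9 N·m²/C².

Coaxial Gaussian cylinder, radius r = 58.6 cm, length L (r > 17 cm).
The full line charge is enclosed: λ_enc = -3.16×10^-6 C/m.
Applying ∮E·dA = Q_enc/ε₀ with the end caps contributing no flux:
E = 2k|λ_enc|/r = 2(8.99×10^9)(3.16e-6)/(0.586) = 9.70e4 N/C.

E = 9.70×10^4 N/C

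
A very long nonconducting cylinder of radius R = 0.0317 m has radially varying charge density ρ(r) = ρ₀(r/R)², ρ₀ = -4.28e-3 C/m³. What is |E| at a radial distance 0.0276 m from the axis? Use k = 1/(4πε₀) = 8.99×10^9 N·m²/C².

E ≈ 2.53×10^6 N/C

Coaxial Gaussian cylinder, radius r = 0.0276 m, length L (r < R).
Integrating ρ over the cross-section to radius r: λ_enc = (2πρ₀/R²) ∫₀^r r'^3 dr' = 2πρ₀ r^4/(4·R²) = -3.882e-6 C/m.
Since E is radial and uniform over the curved surface, Φ = E·2πrL = Q_enc/ε₀ = λ_enc L/ε₀.
E = 2k|λ_enc|/r = 2(8.99×10^9)(3.882e-6)/(0.0276) = 2.53e6 N/C.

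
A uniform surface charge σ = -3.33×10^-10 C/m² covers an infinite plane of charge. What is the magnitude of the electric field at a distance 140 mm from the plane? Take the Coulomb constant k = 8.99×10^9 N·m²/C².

Choose a cylindrical pillbox piercing the sheet, end faces (area A) parallel to it.
Flux Φ = 2EA and Q_enc = σA, so 2EA = σA/ε₀ ⇒ E = |σ|/(2ε₀), independent of distance.
E = 2πk|σ| = 2π(8.99×10^9)(3.33×10^-10) = 18.8 N/C.

E ≈ 18.8 V/m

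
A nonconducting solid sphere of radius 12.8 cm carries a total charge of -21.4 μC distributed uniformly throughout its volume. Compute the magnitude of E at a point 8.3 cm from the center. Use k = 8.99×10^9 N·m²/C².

Symmetry ⇒ E = E(r) r̂. Gaussian sphere of radius r = 8.3 cm (r < R).
Only the charge within r is enclosed: Q_enc = Q·(r/R)³ = (-21.4 μC)·(8.3 cm/12.8 cm)³ = -5.835e-6 C.
By Gauss's law, ∮E·dA = E·4πr² = Q_enc/ε₀.
E = k|Q_enc|/r² = (8.99×10^9)(5.835×10^-6)/(0.083)² = 7.61e6 N/C.

|E| = 7.61×10^6 N/C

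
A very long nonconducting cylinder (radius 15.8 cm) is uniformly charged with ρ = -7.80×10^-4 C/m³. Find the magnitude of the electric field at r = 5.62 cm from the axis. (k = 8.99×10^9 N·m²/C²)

E = 2.48×10^6 N/C

By cylindrical symmetry E is radial; use a coaxial Gaussian cylinder of radius 5.62 cm and length L (r < R).
Enclosed charge per unit length: λ_enc = ρ·πr² = (-7.80×10^-4)π(0.0562)² = -7.74×10^-6 C/m.
By Gauss's law (flux through the curved wall only), E·2πrL = λ_enc L/ε₀.
E = 2k|λ_enc|/r = 2(8.99×10^9)(7.74e-6)/(0.0562) = 2.48×10^6 N/C.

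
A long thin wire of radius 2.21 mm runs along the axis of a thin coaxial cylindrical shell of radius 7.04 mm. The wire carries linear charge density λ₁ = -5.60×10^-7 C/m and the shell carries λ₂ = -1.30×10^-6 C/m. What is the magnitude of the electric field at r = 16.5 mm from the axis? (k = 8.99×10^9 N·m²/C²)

By cylindrical symmetry E is radial; use a coaxial Gaussian cylinder of radius 16.5 mm and length L (r > 7.04 mm, enclosing both).
λ_enc = λ₁ + λ₂ = (-5.60×10^-7) + (-1.30×10^-6) = -1.86×10^-6 C/m.
Gauss's law: E·2πrL = λ_enc L/ε₀.
E = 2k|λ_enc|/r = 2(8.99×10^9)(1.86×10^-6)/(0.0165) = 2.03×10^6 N/C.

|E| = 2.03×10^6 N/C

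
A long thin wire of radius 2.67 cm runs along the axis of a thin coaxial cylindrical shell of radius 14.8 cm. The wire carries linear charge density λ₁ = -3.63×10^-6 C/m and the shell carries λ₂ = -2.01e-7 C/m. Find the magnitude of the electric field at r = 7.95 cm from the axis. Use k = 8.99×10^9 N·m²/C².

Choose a coaxial cylinder of radius r = 7.95 cm (arbitrary length L) as the Gaussian surface (between the conductors, 2.67 cm < r < 14.8 cm).
The shell at 14.8 cm lies outside the Gaussian surface, so λ_enc = λ₁ = -3.63×10^-6 C/m.
Since E is radial and uniform over the curved surface, Φ = E·2πrL = Q_enc/ε₀ = λ_enc L/ε₀.
E = 2k|λ_enc|/r = 2(8.99×10^9)(3.63×10^-6)/(0.0795) = 8.21×10^5 N/C.

E ≈ 8.21×10^5 N/C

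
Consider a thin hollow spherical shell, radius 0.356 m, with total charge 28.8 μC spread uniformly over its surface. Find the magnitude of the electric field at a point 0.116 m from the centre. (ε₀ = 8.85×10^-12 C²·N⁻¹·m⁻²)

Symmetry ⇒ E = E(r) r̂. Gaussian sphere of radius r = 0.116 m (inside the shell, r < 0.356 m).
No charge lies within this surface, so Q_enc = 0 and Gauss's law gives E·4πr² = 0 ⇒ E = 0.

E = 0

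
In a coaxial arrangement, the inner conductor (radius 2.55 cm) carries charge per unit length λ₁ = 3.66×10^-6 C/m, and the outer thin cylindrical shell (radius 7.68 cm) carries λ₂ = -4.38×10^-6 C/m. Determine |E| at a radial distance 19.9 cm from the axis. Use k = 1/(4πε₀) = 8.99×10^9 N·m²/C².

By cylindrical symmetry E is radial; use a coaxial Gaussian cylinder of radius 19.9 cm and length L (r > 7.68 cm, enclosing both).
λ_enc = λ₁ + λ₂ = (3.66e-6) + (-4.38×10^-6) = -7.20×10^-7 C/m.
By Gauss's law (flux through the curved wall only), E·2πrL = λ_enc L/ε₀.
E = 2k|λ_enc|/r = 2(8.99×10^9)(7.20×10^-7)/(0.199) = 6.51e4 N/C.

E = 6.51×10^4 N/C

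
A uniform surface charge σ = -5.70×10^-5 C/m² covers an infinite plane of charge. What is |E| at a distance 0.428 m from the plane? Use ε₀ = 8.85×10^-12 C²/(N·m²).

3.22×10^6 N/C

The symmetry is planar: E is normal to the sheet and the same magnitude on both sides. Take a pillbox straddling the sheet with end-cap area A.
Flux Φ = 2EA and Q_enc = σA, so 2EA = σA/ε₀ ⇒ E = |σ|/(2ε₀), independent of distance.
E = |σ|/(2ε₀) = (5.70e-5)/(2·8.85×10^-12) = 3.22×10^6 N/C.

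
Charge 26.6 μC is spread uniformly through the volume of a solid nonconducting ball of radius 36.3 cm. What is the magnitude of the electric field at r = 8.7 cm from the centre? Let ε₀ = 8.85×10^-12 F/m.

Take a concentric spherical Gaussian surface of radius r = 8.7 cm (r < R).
Only the charge within r is enclosed: Q_enc = Q·(r/R)³ = (26.6 μC)·(8.7 cm/36.3 cm)³ = 3.662×10^-7 C.
By Gauss's law, ∮E·dA = E·4πr² = Q_enc/ε₀.
E = |Q_enc|/(4πε₀r²) = (3.662×10^-7)/(4π·8.85×10^-12·(0.087)²) = 4.35×10^5 N/C.

|E| ≈ 4.35×10^5 V/m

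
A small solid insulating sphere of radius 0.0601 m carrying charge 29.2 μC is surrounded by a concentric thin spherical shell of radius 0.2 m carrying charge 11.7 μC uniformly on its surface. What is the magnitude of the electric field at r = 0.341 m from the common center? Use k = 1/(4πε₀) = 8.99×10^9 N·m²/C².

E = 3.16×10^6 N/C

Take a concentric spherical Gaussian surface of radius r = 0.341 m (r > 0.2 m, enclosing both).
Q_enc = (29.2 μC) + (11.7 μC) = 4.09×10^-5 C.
Gauss's law: E·4πr² = Q_enc/ε₀.
E = k|Q_enc|/r² = (8.99×10^9)(4.09×10^-5)/(0.341)² = 3.16e6 N/C.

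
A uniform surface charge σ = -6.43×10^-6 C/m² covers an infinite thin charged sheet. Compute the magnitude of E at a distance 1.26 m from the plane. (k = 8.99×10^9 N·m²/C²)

|E| = 3.63e5 V/m

By planar symmetry E is perpendicular to the sheet and uniform; use a Gaussian pillbox with flat faces of area A on each side of the sheet.
Flux Φ = 2EA and Q_enc = σA, so 2EA = σA/ε₀ ⇒ E = |σ|/(2ε₀), independent of distance.
E = 2πk|σ| = 2π(8.99×10^9)(6.43×10^-6) = 3.63e5 N/C.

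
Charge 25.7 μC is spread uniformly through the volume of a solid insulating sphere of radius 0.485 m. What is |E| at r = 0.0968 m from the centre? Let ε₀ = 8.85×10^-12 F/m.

Use a concentric Gaussian sphere at r = 0.0968 m (r < R).
For a uniform sphere the enclosed fraction is (r/R)³, so Q_enc = (25.7 μC)(0.0968/0.485)³ = 2.043×10^-7 C.
By Gauss's law, ∮E·dA = E·4πr² = Q_enc/ε₀.
E = |Q_enc|/(4πε₀r²) = (2.043e-7)/(4π·8.85×10^-12·(0.0968)²) = 1.96×10^5 N/C.

|E| ≈ 1.96×10^5 V/m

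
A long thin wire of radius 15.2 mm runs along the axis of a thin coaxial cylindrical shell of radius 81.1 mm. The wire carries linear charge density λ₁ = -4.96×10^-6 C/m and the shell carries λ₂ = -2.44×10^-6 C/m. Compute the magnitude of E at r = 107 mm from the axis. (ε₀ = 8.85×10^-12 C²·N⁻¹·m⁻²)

E ≈ 1.24e6 N/C

Choose a coaxial cylinder of radius r = 107 mm (arbitrary length L) as the Gaussian surface (r > 81.1 mm, enclosing both).
λ_enc = λ₁ + λ₂ = (-4.96×10^-6) + (-2.44×10^-6) = -7.40e-6 C/m.
By Gauss's law (flux through the curved wall only), E·2πrL = λ_enc L/ε₀.
E = |λ_enc|/(2πε₀r) = (7.40×10^-6)/(2π·8.85×10^-12·0.107) = 1.24e6 N/C.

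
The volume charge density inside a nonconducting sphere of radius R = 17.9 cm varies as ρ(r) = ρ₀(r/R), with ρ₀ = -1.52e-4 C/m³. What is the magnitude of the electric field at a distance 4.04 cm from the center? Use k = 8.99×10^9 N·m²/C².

Symmetry ⇒ E = E(r) r̂. Gaussian sphere of radius r = 4.04 cm (r < R).
Q_enc = ∫₀^r ρ(r')·4πr'² dr' = (4πρ₀/R) ∫₀^r r'^3 dr' = 4πρ₀ r^4/(4·R) = -7.107×10^-9 C.
Gauss's law: E·4πr² = Q_enc/ε₀.
E = k|Q_enc|/r² = (8.99×10^9)(7.107e-9)/(0.0404)² = 3.91e4 N/C.

|E| ≈ 3.91×10^4 N/C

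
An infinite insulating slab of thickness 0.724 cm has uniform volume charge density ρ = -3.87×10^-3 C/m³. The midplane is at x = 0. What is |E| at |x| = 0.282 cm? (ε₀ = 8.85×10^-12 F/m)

By symmetry E is perpendicular to the slab. A Gaussian pillbox from −0.282 cm to +0.282 cm (face area A) lies entirely within the slab.
Q_enc = ρ·(2x)·A and flux = 2EA, so 2EA = 2ρxA/ε₀ ⇒ E = |ρ|x/ε₀.
E = (3.87e-3)(0.00282)/(8.85×10^-12) = 1.23×10^6 N/C.

|E| = 1.23e6 N/C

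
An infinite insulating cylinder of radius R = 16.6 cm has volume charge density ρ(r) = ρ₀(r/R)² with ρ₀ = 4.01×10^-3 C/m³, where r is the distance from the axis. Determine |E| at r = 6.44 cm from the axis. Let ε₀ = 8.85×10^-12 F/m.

E ≈ 1.10×10^6 N/C

Take a coaxial cylindrical Gaussian surface of radius r = 6.44 cm and length L (r < R).
Integrating ρ over the cross-section to radius r: λ_enc = (2πρ₀/R²) ∫₀^r r'^3 dr' = 2πρ₀ r^4/(4·R²) = 3.932×10^-6 C/m.
Since E is radial and uniform over the curved surface, Φ = E·2πrL = Q_enc/ε₀ = λ_enc L/ε₀.
E = |λ_enc|/(2πε₀r) = (3.932×10^-6)/(2π·8.85×10^-12·0.0644) = 1.10e6 N/C.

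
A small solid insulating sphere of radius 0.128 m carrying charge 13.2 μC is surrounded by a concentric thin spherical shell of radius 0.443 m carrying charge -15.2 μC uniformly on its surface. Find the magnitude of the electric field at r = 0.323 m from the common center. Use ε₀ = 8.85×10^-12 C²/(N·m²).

Symmetry ⇒ E = E(r) r̂. Gaussian sphere of radius r = 0.323 m (between the bodies, 0.128 m < r < 0.443 m).
The shell at 0.443 m lies outside the Gaussian surface, so Q_enc = 13.2 μC = 1.32×10^-5 C.
Applying ∮E·dA = Q_enc/ε₀ with Φ = E(4πr²):
E = |Q_enc|/(4πε₀r²) = (1.32×10^-5)/(4π·8.85×10^-12·(0.323)²) = 1.14×10^6 N/C.

1.14×10^6 N/C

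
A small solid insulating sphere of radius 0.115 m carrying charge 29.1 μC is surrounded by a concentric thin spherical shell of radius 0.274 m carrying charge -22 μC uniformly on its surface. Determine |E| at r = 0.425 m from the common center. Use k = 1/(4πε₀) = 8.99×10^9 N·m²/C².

By spherical symmetry E is radial; choose a Gaussian sphere of radius r = 0.425 m (r > 0.274 m, enclosing both).
Q_enc = (29.1 μC) + (-22 μC) = 7.10×10^-6 C.
By Gauss's law, ∮E·dA = E·4πr² = Q_enc/ε₀.
E = k|Q_enc|/r² = (8.99×10^9)(7.10e-6)/(0.425)² = 3.53e5 N/C.

E = 3.53×10^5 N/C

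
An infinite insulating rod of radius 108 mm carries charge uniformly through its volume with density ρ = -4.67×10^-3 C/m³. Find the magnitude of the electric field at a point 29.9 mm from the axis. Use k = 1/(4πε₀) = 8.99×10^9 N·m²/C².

Coaxial Gaussian cylinder, radius r = 29.9 mm, length L (r < R).
Enclosed charge per unit length: λ_enc = ρ·πr² = (-4.67×10^-3)π(0.0299)² = -1.312×10^-5 C/m.
Since E is radial and uniform over the curved surface, Φ = E·2πrL = Q_enc/ε₀ = λ_enc L/ε₀.
E = 2k|λ_enc|/r = 2(8.99×10^9)(1.312e-5)/(0.0299) = 7.89×10^6 N/C.

|E| ≈ 7.89×10^6 N/C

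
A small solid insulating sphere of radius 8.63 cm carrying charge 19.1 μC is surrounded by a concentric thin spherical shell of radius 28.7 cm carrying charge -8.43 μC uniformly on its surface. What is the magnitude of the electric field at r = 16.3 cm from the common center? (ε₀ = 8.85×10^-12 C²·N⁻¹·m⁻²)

By spherical symmetry E is radial; choose a Gaussian sphere of radius r = 16.3 cm (between the bodies, 8.63 cm < r < 28.7 cm).
Only the inner charge is enclosed; the outer shell contributes nothing inside itself. Q_enc = 19.1 μC = 1.91×10^-5 C.
By Gauss's law, ∮E·dA = E·4πr² = Q_enc/ε₀.
E = |Q_enc|/(4πε₀r²) = (1.91×10^-5)/(4π·8.85×10^-12·(0.163)²) = 6.46×10^6 N/C.

E ≈ 6.46×10^6 V/m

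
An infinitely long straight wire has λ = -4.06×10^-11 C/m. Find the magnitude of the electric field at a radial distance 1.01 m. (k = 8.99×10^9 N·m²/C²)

By cylindrical symmetry E is radial; use a coaxial Gaussian cylinder of radius 1.01 m and length L.
Q_enc = λL, so λ_enc = -4.06e-11 C/m.
By Gauss's law (flux through the curved wall only), E·2πrL = λ_enc L/ε₀.
E = 2k|λ_enc|/r = 2(8.99×10^9)(4.06×10^-11)/(1.01) = 0.723 N/C.

E = 0.723 N/C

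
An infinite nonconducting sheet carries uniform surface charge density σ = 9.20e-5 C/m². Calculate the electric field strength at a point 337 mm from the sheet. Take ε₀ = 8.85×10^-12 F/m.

Choose a cylindrical pillbox piercing the sheet, end faces (area A) parallel to it.
Flux Φ = 2EA and Q_enc = σA, so 2EA = σA/ε₀ ⇒ E = |σ|/(2ε₀), independent of distance.
E = |σ|/(2ε₀) = (9.20e-5)/(2·8.85×10^-12) = 5.20e6 N/C.

E ≈ 5.20e6 N/C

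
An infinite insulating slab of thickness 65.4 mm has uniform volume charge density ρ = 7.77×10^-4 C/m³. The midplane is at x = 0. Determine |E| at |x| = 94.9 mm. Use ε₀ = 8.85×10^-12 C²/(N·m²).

The point |x| = 94.9 mm lies outside the slab (half-thickness 0.0327 m). A symmetric pillbox spanning the full slab encloses Q_enc = ρ·d·A.
Flux = 2EA ⇒ E = |ρ|d/(2ε₀), independent of distance outside.
E = (7.77e-4)(0.0654)/(2·8.85×10^-12) = 2.87×10^6 N/C.

2.87×10^6 N/C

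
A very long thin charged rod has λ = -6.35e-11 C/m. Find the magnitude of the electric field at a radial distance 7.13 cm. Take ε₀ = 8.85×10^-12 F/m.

16 V/m

Coaxial Gaussian cylinder, radius r = 7.13 cm, length L.
Q_enc = λL, so λ_enc = -6.35×10^-11 C/m.
By Gauss's law (flux through the curved wall only), E·2πrL = λ_enc L/ε₀.
E = |λ_enc|/(2πε₀r) = (6.35×10^-11)/(2π·8.85×10^-12·0.0713) = 16 N/C.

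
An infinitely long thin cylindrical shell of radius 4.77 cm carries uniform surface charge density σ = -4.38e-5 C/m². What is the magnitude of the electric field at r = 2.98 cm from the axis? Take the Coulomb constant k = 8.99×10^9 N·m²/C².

E = 0

Choose a coaxial cylinder of radius r = 2.98 cm (arbitrary length L) as the Gaussian surface (r < 4.77 cm, inside the shell).
All the surface charge lies outside this cylinder: Q_enc = 0, hence E = 0.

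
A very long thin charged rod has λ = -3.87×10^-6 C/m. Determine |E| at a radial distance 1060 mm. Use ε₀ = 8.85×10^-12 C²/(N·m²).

By cylindrical symmetry E is radial; use a coaxial Gaussian cylinder of radius 1060 mm and length L.
Q_enc = λL, so λ_enc = -3.87×10^-6 C/m.
Gauss's law: E·2πrL = λ_enc L/ε₀.
E = |λ_enc|/(2πε₀r) = (3.87×10^-6)/(2π·8.85×10^-12·1.06) = 6.57×10^4 N/C.

E = 6.57e4 V/m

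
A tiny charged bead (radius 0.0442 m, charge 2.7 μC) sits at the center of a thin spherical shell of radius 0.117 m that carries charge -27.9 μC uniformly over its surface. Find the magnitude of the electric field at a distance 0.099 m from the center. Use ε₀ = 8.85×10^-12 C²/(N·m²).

By spherical symmetry E is radial; choose a Gaussian sphere of radius r = 0.099 m (between the bodies, 0.0442 m < r < 0.117 m).
The shell at 0.117 m lies outside the Gaussian surface, so Q_enc = 2.7 μC = 2.70×10^-6 C.
Gauss's law: E·4πr² = Q_enc/ε₀.
E = |Q_enc|/(4πε₀r²) = (2.70e-6)/(4π·8.85×10^-12·(0.099)²) = 2.48×10^6 N/C.

E = 2.48×10^6 V/m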